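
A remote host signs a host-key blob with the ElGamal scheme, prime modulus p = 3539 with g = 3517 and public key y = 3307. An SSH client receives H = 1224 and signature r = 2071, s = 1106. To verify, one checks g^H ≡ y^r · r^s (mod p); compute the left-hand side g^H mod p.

3068

Squares mod 3539: 3517^1≡3517, 3517^2≡484, 3517^4≡682, 3517^8≡1515, 3517^16≡1953, 3517^32≡2706, 3517^64≡245, 3517^128≡3401, 3517^256≡1349, 3517^512≡755, 3517^1024≡246
1224 = 1024 + 128 + 64 + 8, so 3517^1224 ≡ 246·3401·245·1515 ≡ 3068 (mod 3539)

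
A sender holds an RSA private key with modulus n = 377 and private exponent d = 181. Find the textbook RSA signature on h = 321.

h^2 ≡ 321^2 = 103041 ≡ 120
h^4 ≡ 120^2 = 14400 ≡ 74
h^8 ≡ 74^2 = 5476 ≡ 198
h^16 ≡ 198^2 = 39204 ≡ 373
h^32 ≡ 373^2 = 139129 ≡ 16
h^64 ≡ 16^2 = 256
h^128 ≡ 256^2 = 65536 ≡ 315
181 = 128 + 32 + 16 + 4 + 1, so h^181 ≡ 315·16·373·74·321 ≡ 217 (mod 377)

217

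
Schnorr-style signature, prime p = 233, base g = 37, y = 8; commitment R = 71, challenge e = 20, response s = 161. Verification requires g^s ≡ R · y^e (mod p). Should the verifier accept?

g^s mod p:
Squares mod 233: 37^1≡37, 37^2≡204, 37^4≡142, 37^8≡126, 37^16≡32, 37^32≡92, 37^64≡76, 37^128≡184
161 = 128 + 32 + 1, so 37^161 ≡ 184·92·37 ≡ 32 (mod 233)
R · y^e mod p:
Squares mod 233: 8^1≡8, 8^2≡64, 8^4≡135, 8^8≡51, 8^16≡38
20 = 16 + 4, so 8^20 ≡ 38·135 ≡ 4 (mod 233)
71·4 = 284 ≡ 51 (mod 233)
32 ≠ 51; the check fails.

reject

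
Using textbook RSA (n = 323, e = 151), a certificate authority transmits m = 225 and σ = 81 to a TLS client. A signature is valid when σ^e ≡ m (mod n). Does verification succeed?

σ^2 ≡ 81^2 = 6561 ≡ 101
σ^4 ≡ 101^2 = 10201 ≡ 188
σ^8 ≡ 188^2 = 35344 ≡ 137
σ^16 ≡ 137^2 = 18769 ≡ 35
σ^32 ≡ 35^2 = 1225 ≡ 256
σ^64 ≡ 256^2 = 65536 ≡ 290
σ^128 ≡ 290^2 = 84100 ≡ 120
151 = 128 + 16 + 4 + 2 + 1, so σ^151 ≡ 120·35·188·101·81 ≡ 225 (mod 323)
225 = m, so the signature checks out.

passes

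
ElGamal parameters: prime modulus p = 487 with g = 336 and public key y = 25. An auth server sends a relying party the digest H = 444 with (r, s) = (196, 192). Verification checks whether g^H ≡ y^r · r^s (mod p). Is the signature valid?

valid

Left side g^H mod p:
Squares mod 487: 336^1≡336, 336^2≡399, 336^4≡439, 336^8≡356, 336^16≡116, 336^32≡307, 336^64≡258, 336^128≡332, 336^256≡162
444 = 256 + 128 + 32 + 16 + 8 + 4, so 336^444 ≡ 162·332·307·116·356·439 ≡ 189 (mod 487)
Right side y^r · r^s mod p:
Squares mod 487: 25^1≡25, 25^2≡138, 25^4≡51, 25^8≡166, 25^16≡284, 25^32≡301, 25^64≡19, 25^128≡361
196 = 128 + 64 + 4, so 25^196 ≡ 361·19·51 ≡ 143 (mod 487)
Squares mod 487: 196^1≡196, 196^2≡430, 196^4≡327, 196^8≡276, 196^16≡204, 196^32≡221, 196^64≡141, 196^128≡401
192 = 128 + 64, so 196^192 ≡ 401·141 ≡ 49 (mod 487)
143·49 = 7007 ≡ 189 (mod 487)
189 ≡ 189 (mod 487), so the signature is genuine.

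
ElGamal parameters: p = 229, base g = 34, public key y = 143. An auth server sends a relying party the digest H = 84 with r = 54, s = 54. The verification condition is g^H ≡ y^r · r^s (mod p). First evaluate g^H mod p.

214

34^2 = 1156 ≡ 11
34^4 ≡ 11^2 = 121
34^8 ≡ 121^2 = 14641 ≡ 214
34^16 ≡ 214^2 = 45796 ≡ 225
34^32 ≡ 225^2 = 50625 ≡ 16
34^64 ≡ 16^2 = 256 ≡ 27
84 = 64 + 16 + 4, so 34^84 ≡ 27·225·121 ≡ 214 (mod 229)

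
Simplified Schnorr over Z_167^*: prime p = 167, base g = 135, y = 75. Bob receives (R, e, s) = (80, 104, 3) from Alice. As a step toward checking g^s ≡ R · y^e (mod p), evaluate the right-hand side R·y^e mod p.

75^2 = 5625 ≡ 114
75^4 ≡ 114^2 = 12996 ≡ 137
75^8 ≡ 137^2 = 18769 ≡ 65
75^16 ≡ 65^2 = 4225 ≡ 50
75^32 ≡ 50^2 = 2500 ≡ 162
75^64 ≡ 162^2 = 26244 ≡ 25
104 = 64 + 32 + 8, so 75^104 ≡ 25·162·65 ≡ 58 (mod 167)
R · y^e ≡ 80·58 = 4640 ≡ 131 (mod 167)

131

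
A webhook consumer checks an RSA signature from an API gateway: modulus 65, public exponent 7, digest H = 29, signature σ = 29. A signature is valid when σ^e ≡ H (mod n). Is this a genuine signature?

genuine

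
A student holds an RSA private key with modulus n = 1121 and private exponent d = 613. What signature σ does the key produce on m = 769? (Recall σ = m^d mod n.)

161

m^613 mod 1121 = 161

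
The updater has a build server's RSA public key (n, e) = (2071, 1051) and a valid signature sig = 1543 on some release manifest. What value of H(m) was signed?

652

sig^2 ≡ 1543^2 = 2380849 ≡ 1270
sig^4 ≡ 1270^2 = 1612900 ≡ 1662
sig^8 ≡ 1662^2 = 2762244 ≡ 1601
sig^16 ≡ 1601^2 = 2563201 ≡ 1374
sig^32 ≡ 1374^2 = 1887876 ≡ 1195
sig^64 ≡ 1195^2 = 1428025 ≡ 1106
sig^128 ≡ 1106^2 = 1223236 ≡ 1346
sig^256 ≡ 1346^2 = 1811716 ≡ 1662
sig^512 ≡ 1662^2 = 2762244 ≡ 1601
sig^1024 ≡ 1601^2 = 2563201 ≡ 1374
1051 = 1024 + 16 + 8 + 2 + 1, so sig^1051 ≡ 1374·1374·1601·1270·1543 ≡ 652 (mod 2071)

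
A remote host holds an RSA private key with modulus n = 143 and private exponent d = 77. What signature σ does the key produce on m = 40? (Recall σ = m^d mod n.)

105

m^77 mod 143 = 105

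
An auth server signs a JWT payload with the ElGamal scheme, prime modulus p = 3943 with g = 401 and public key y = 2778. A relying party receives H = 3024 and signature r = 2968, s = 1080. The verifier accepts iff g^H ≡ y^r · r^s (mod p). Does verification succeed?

Left side g^H mod p:
401^2 = 160801 ≡ 3081
401^4 ≡ 3081^2 = 9492561 ≡ 1760
401^8 ≡ 1760^2 = 3097600 ≡ 2345
401^16 ≡ 2345^2 = 5499025 ≡ 2483
401^32 ≡ 2483^2 = 6165289 ≡ 2380
401^64 ≡ 2380^2 = 5664400 ≡ 2252
401^128 ≡ 2252^2 = 5071504 ≡ 806
401^256 ≡ 806^2 = 649636 ≡ 2984
401^512 ≡ 2984^2 = 8904256 ≡ 962
401^1024 ≡ 962^2 = 925444 ≡ 2782
401^2048 ≡ 2782^2 = 7739524 ≡ 3358
3024 = 2048 + 512 + 256 + 128 + 64 + 16, so 401^3024 ≡ 3358·962·2984·806·2252·2483 ≡ 3659 (mod 3943)
Right side y^r · r^s mod p:
2778^2 = 7717284 ≡ 833
2778^4 ≡ 833^2 = 693889 ≡ 3864
2778^8 ≡ 3864^2 = 14930496 ≡ 2298
2778^16 ≡ 2298^2 = 5280804 ≡ 1127
2778^32 ≡ 1127^2 = 1270129 ≡ 483
2778^64 ≡ 483^2 = 233289 ≡ 652
2778^128 ≡ 652^2 = 425104 ≡ 3203
2778^256 ≡ 3203^2 = 10259209 ≡ 3466
2778^512 ≡ 3466^2 = 12013156 ≡ 2778
2778^1024 ≡ 2778^2 = 7717284 ≡ 833
2778^2048 ≡ 833^2 = 693889 ≡ 3864
2968 = 2048 + 512 + 256 + 128 + 16 + 8, so 2778^2968 ≡ 3864·2778·3466·3203·1127·2298 ≡ 207 (mod 3943)
2968^2 = 8809024 ≡ 362
2968^4 ≡ 362^2 = 131044 ≡ 925
2968^8 ≡ 925^2 = 855625 ≡ 3937
2968^16 ≡ 3937^2 = 15499969 ≡ 36
2968^32 ≡ 36^2 = 1296
2968^64 ≡ 1296^2 = 1679616 ≡ 3841
2968^128 ≡ 3841^2 = 14753281 ≡ 2518
2968^256 ≡ 2518^2 = 6340324 ≡ 3923
2968^512 ≡ 3923^2 = 15389929 ≡ 400
2968^1024 ≡ 400^2 = 160000 ≡ 2280
1080 = 1024 + 32 + 16 + 8, so 2968^1080 ≡ 2280·1296·36·3937 ≡ 3273 (mod 3943)
207·3273 = 677511 ≡ 3258 (mod 3943)
3659 ≠ 3258, so verification fails.

fails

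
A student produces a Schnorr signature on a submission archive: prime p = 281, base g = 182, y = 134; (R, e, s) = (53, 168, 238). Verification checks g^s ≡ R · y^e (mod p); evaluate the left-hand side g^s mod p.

Squares mod 281: 182^1≡182, 182^2≡247, 182^4≡32, 182^8≡181, 182^16≡165, 182^32≡249, 182^64≡181, 182^128≡165
238 = 128 + 64 + 32 + 8 + 4 + 2, so 182^238 ≡ 165·181·249·181·32·247 ≡ 53 (mod 281)

53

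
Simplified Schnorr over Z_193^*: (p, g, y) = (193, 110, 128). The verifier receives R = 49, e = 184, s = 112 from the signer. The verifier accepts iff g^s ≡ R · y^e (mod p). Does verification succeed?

passes

g^s mod p:
110^112 mod 193 = 85
R · y^e mod p:
128^184 mod 193 = 49
49·49 = 2401 ≡ 85 (mod 193)
85 ≡ 85 (mod 193); signature holds.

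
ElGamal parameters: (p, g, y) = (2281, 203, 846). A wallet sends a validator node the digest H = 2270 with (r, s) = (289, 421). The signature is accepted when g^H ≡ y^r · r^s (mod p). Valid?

no

Left side g^H mod p:
Squares mod 2281: 203^1≡203, 203^2≡151, 203^4≡2272, 203^8≡81, 203^16≡1999, 203^32≡1970, 203^64≡919, 203^128≡591, 203^256≡288, 203^512≡828, 203^1024≡1284, 203^2048≡1774
2270 = 2048 + 128 + 64 + 16 + 8 + 4 + 2, so 203^2270 ≡ 1774·591·919·1999·81·2272·151 ≡ 660 (mod 2281)
Right side y^r · r^s mod p:
Squares mod 2281: 846^1≡846, 846^2≡1763, 846^4≡1447, 846^8≡2132, 846^16≡1672, 846^32≡1359, 846^64≡1552, 846^128≡2249, 846^256≡1024
289 = 256 + 32 + 1, so 846^289 ≡ 1024·1359·846 ≡ 920 (mod 2281)
Squares mod 2281: 289^1≡289, 289^2≡1405, 289^4≡960, 289^8≡76, 289^16≡1214, 289^32≡270, 289^64≡2189, 289^128≡1621, 289^256≡2210
421 = 256 + 128 + 32 + 4 + 1, so 289^421 ≡ 2210·1621·270·960·289 ≡ 347 (mod 2281)
920·347 = 319240 ≡ 2181 (mod 2281)
660 ≠ 2181, so verification fails.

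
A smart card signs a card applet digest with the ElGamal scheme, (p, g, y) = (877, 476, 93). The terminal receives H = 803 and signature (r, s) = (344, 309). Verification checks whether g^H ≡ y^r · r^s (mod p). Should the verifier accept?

Left side g^H mod p:
Squares mod 877: 476^1≡476, 476^2≡310, 476^4≡507, 476^8≡88, 476^16≡728, 476^32≡276, 476^64≡754, 476^128≡220, 476^256≡165, 476^512≡38
803 = 512 + 256 + 32 + 2 + 1, so 476^803 ≡ 38·165·276·310·476 ≡ 726 (mod 877)
Right side y^r · r^s mod p:
Squares mod 877: 93^1≡93, 93^2≡756, 93^4≡609, 93^8≡787, 93^16≡207, 93^32≡753, 93^64≡467, 93^128≡593, 93^256≡849
344 = 256 + 64 + 16 + 8, so 93^344 ≡ 849·467·207·787 ≡ 713 (mod 877)
Squares mod 877: 344^1≡344, 344^2≡818, 344^4≡850, 344^8≡729, 344^16≡856, 344^32≡441, 344^64≡664, 344^128≡642, 344^256≡851
309 = 256 + 32 + 16 + 4 + 1, so 344^309 ≡ 851·441·856·850·344 ≡ 669 (mod 877)
713·669 = 476997 ≡ 786 (mod 877)
726 ≠ 786, so verification fails.

reject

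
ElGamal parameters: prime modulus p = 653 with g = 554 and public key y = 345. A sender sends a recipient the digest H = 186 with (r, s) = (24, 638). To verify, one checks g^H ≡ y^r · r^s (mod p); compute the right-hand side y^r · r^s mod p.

Squares mod 653: 345^1≡345, 345^2≡179, 345^4≡44, 345^8≡630, 345^16≡529
24 = 16 + 8, so 345^24 ≡ 529·630 ≡ 240 (mod 653)
Squares mod 653: 24^1≡24, 24^2≡576, 24^4≡52, 24^8≡92, 24^16≡628, 24^32≡625, 24^64≡131, 24^128≡183, 24^256≡186, 24^512≡640
638 = 512 + 64 + 32 + 16 + 8 + 4 + 2, so 24^638 ≡ 640·131·625·628·92·52·576 ≡ 421 (mod 653)
y^r · r^s ≡ 240·421 = 101040 ≡ 478 (mod 653)

478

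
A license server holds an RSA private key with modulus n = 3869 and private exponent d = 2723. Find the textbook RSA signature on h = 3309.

Squares mod 3869: h^1≡3309, h^2≡211, h^4≡1962, h^8≡3658, h^16≡1962, h^32≡3658, h^64≡1962, h^128≡3658, h^256≡1962, h^512≡3658, h^1024≡1962, h^2048≡3658
2723 = 2048 + 512 + 128 + 32 + 2 + 1, so h^2723 ≡ 3658·3658·3658·3658·211·3309 ≡ 3793 (mod 3869)

3793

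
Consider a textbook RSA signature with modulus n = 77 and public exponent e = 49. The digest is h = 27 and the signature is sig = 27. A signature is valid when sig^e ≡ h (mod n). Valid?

no

sig^2 ≡ 27^2 = 729 ≡ 36
sig^4 ≡ 36^2 = 1296 ≡ 64
sig^8 ≡ 64^2 = 4096 ≡ 15
sig^16 ≡ 15^2 = 225 ≡ 71
sig^32 ≡ 71^2 = 5041 ≡ 36
49 = 32 + 16 + 1, so sig^49 ≡ 36·71·27 ≡ 20 (mod 77)
20 ≠ 27, so verification fails.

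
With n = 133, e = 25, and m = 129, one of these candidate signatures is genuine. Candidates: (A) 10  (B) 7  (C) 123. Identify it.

Candidate A: 10^25 mod 133 = 129
  → matches m = 129
Candidate B: 7^25 mod 133 = 7
Candidate C: 123^25 mod 133 = 4

A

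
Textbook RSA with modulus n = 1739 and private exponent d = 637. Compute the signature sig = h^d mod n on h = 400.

410

Squares mod 1739: h^1≡400, h^2≡12, h^4≡144, h^8≡1607, h^16≡34, h^32≡1156, h^64≡784, h^128≡789, h^256≡1698, h^512≡1681
637 = 512 + 64 + 32 + 16 + 8 + 4 + 1, so h^637 ≡ 1681·784·1156·34·1607·144·400 ≡ 410 (mod 1739)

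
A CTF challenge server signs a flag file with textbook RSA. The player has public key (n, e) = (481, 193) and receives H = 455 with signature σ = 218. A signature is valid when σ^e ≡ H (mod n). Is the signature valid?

invalid

Squares mod 481: σ^1≡218, σ^2≡386, σ^4≡367, σ^8≡9, σ^16≡81, σ^32≡308, σ^64≡107, σ^128≡386
193 = 128 + 64 + 1, so σ^193 ≡ 386·107·218 ≡ 478 (mod 481)
σ^193 mod 481 = 478, but H = 455.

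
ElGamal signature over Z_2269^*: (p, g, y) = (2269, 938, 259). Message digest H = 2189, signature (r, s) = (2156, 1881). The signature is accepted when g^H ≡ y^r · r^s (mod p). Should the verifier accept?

reject

Left side g^H mod p:
938^2 = 879844 ≡ 1741
938^4 ≡ 1741^2 = 3031081 ≡ 1966
938^8 ≡ 1966^2 = 3865156 ≡ 1049
938^16 ≡ 1049^2 = 1100401 ≡ 2205
938^32 ≡ 2205^2 = 4862025 ≡ 1827
938^64 ≡ 1827^2 = 3337929 ≡ 230
938^128 ≡ 230^2 = 52900 ≡ 713
938^256 ≡ 713^2 = 508369 ≡ 113
938^512 ≡ 113^2 = 12769 ≡ 1424
938^1024 ≡ 1424^2 = 2027776 ≡ 1559
938^2048 ≡ 1559^2 = 2430481 ≡ 382
2189 = 2048 + 128 + 8 + 4 + 1, so 938^2189 ≡ 382·713·1049·1966·938 ≡ 1665 (mod 2269)
Right side y^r · r^s mod p:
259^2 = 67081 ≡ 1280
259^4 ≡ 1280^2 = 1638400 ≡ 182
259^8 ≡ 182^2 = 33124 ≡ 1358
259^16 ≡ 1358^2 = 1844164 ≡ 1736
259^32 ≡ 1736^2 = 3013696 ≡ 464
259^64 ≡ 464^2 = 215296 ≡ 2010
259^128 ≡ 2010^2 = 4040100 ≡ 1280
259^256 ≡ 1280^2 = 1638400 ≡ 182
259^512 ≡ 182^2 = 33124 ≡ 1358
259^1024 ≡ 1358^2 = 1844164 ≡ 1736
259^2048 ≡ 1736^2 = 3013696 ≡ 464
2156 = 2048 + 64 + 32 + 8 + 4, so 259^2156 ≡ 464·2010·464·1358·182 ≡ 2086 (mod 2269)
2156^2 = 4648336 ≡ 1424
2156^4 ≡ 1424^2 = 2027776 ≡ 1559
2156^8 ≡ 1559^2 = 2430481 ≡ 382
2156^16 ≡ 382^2 = 145924 ≡ 708
2156^32 ≡ 708^2 = 501264 ≡ 2084
2156^64 ≡ 2084^2 = 4343056 ≡ 190
2156^128 ≡ 190^2 = 36100 ≡ 2065
2156^256 ≡ 2065^2 = 4264225 ≡ 774
2156^512 ≡ 774^2 = 599076 ≡ 60
2156^1024 ≡ 60^2 = 3600 ≡ 1331
1881 = 1024 + 512 + 256 + 64 + 16 + 8 + 1, so 2156^1881 ≡ 1331·60·774·190·708·382·2156 ≡ 165 (mod 2269)
2086·165 = 344190 ≡ 1571 (mod 2269)
1665 ≠ 1571, so verification fails.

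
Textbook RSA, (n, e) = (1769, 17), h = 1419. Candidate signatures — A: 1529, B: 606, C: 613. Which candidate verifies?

B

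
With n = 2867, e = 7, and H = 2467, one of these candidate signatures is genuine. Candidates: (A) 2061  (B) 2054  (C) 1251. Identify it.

B

Candidate A: Squares mod 2867: 2061^1≡2061, 2061^2≡1694, 2061^4≡2636; 7 = 4 + 2 + 1, so 2061^7 ≡ 2636·1694·2061 ≡ 414 (mod 2867)
Candidate B: Squares mod 2867: 2054^1≡2054, 2054^2≡1559, 2054^4≡2132; 7 = 4 + 2 + 1, so 2054^7 ≡ 2132·1559·2054 ≡ 2467 (mod 2867)
  → matches H = 2467
Candidate C: Squares mod 2867: 1251^1≡1251, 1251^2≡2486, 1251^4≡1811; 7 = 4 + 2 + 1, so 1251^7 ≡ 1811·2486·1251 ≡ 417 (mod 2867)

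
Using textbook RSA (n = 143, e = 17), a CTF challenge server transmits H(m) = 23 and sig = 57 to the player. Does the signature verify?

does not verify

sig^2 ≡ 57^2 = 3249 ≡ 103
sig^4 ≡ 103^2 = 10609 ≡ 27
sig^8 ≡ 27^2 = 729 ≡ 14
sig^16 ≡ 14^2 = 196 ≡ 53
17 = 16 + 1, so sig^17 ≡ 53·57 ≡ 18 (mod 143)
18 ≠ 23, so verification fails.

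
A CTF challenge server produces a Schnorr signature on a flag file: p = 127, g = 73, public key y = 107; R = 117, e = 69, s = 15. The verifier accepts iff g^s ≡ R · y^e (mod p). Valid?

g^s mod p:
73^2 = 5329 ≡ 122
73^4 ≡ 122^2 = 14884 ≡ 25
73^8 ≡ 25^2 = 625 ≡ 117
15 = 8 + 4 + 2 + 1, so 73^15 ≡ 117·25·122·73 ≡ 64 (mod 127)
R · y^e mod p:
107^2 = 11449 ≡ 19
107^4 ≡ 19^2 = 361 ≡ 107
107^8 ≡ 107^2 = 11449 ≡ 19
107^16 ≡ 19^2 = 361 ≡ 107
107^32 ≡ 107^2 = 11449 ≡ 19
107^64 ≡ 19^2 = 361 ≡ 107
69 = 64 + 4 + 1, so 107^69 ≡ 107·107·107 ≡ 1 (mod 127)
117·1 = 117 ≡ 117 (mod 127)
64 ≠ 117; the check fails.

no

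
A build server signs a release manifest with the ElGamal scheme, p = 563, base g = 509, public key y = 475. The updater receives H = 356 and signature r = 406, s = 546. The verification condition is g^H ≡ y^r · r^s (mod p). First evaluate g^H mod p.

Squares mod 563: 509^1≡509, 509^2≡101, 509^4≡67, 509^8≡548, 509^16≡225, 509^32≡518, 509^64≡336, 509^128≡296, 509^256≡351
356 = 256 + 64 + 32 + 4, so 509^356 ≡ 351·336·518·67 ≡ 248 (mod 563)

248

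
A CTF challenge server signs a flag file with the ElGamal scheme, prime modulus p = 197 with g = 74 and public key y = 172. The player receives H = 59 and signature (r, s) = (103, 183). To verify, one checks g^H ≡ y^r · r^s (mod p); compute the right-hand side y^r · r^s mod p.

71

172^2 = 29584 ≡ 34
172^4 ≡ 34^2 = 1156 ≡ 171
172^8 ≡ 171^2 = 29241 ≡ 85
172^16 ≡ 85^2 = 7225 ≡ 133
172^32 ≡ 133^2 = 17689 ≡ 156
172^64 ≡ 156^2 = 24336 ≡ 105
103 = 64 + 32 + 4 + 2 + 1, so 172^103 ≡ 105·156·171·34·172 ≡ 59 (mod 197)
103^2 = 10609 ≡ 168
103^4 ≡ 168^2 = 28224 ≡ 53
103^8 ≡ 53^2 = 2809 ≡ 51
103^16 ≡ 51^2 = 2601 ≡ 40
103^32 ≡ 40^2 = 1600 ≡ 24
103^64 ≡ 24^2 = 576 ≡ 182
103^128 ≡ 182^2 = 33124 ≡ 28
183 = 128 + 32 + 16 + 4 + 2 + 1, so 103^183 ≡ 28·24·40·53·168·103 ≡ 78 (mod 197)
y^r · r^s ≡ 59·78 = 4602 ≡ 71 (mod 197)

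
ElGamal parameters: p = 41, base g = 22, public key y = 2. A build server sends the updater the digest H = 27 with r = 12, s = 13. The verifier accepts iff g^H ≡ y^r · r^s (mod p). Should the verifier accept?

Left side g^H mod p:
Squares mod 41: 22^1≡22, 22^2≡33, 22^4≡23, 22^8≡37, 22^16≡16
27 = 16 + 8 + 2 + 1, so 22^27 ≡ 16·37·33·22 ≡ 30 (mod 41)
Right side y^r · r^s mod p:
Squares mod 41: 2^1≡2, 2^2≡4, 2^4≡16, 2^8≡10
12 = 8 + 4, so 2^12 ≡ 10·16 ≡ 37 (mod 41)
Squares mod 41: 12^1≡12, 12^2≡21, 12^4≡31, 12^8≡18
13 = 8 + 4 + 1, so 12^13 ≡ 18·31·12 ≡ 13 (mod 41)
37·13 = 481 ≡ 30 (mod 41)
30 ≡ 30 (mod 41), so the signature is genuine.

accept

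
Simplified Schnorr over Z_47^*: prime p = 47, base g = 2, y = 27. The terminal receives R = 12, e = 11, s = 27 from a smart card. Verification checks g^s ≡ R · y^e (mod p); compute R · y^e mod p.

16

27^2 = 729 ≡ 24
27^4 ≡ 24^2 = 576 ≡ 12
27^8 ≡ 12^2 = 144 ≡ 3
11 = 8 + 2 + 1, so 27^11 ≡ 3·24·27 ≡ 17 (mod 47)
R · y^e ≡ 12·17 = 204 ≡ 16 (mod 47)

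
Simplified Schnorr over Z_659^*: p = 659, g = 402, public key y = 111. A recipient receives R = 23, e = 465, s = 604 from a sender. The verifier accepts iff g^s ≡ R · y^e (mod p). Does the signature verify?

does not verify

g^s mod p:
402^2 = 161604 ≡ 149
402^4 ≡ 149^2 = 22201 ≡ 454
402^8 ≡ 454^2 = 206116 ≡ 508
402^16 ≡ 508^2 = 258064 ≡ 395
402^32 ≡ 395^2 = 156025 ≡ 501
402^64 ≡ 501^2 = 251001 ≡ 581
402^128 ≡ 581^2 = 337561 ≡ 153
402^256 ≡ 153^2 = 23409 ≡ 344
402^512 ≡ 344^2 = 118336 ≡ 375
604 = 512 + 64 + 16 + 8 + 4, so 402^604 ≡ 375·581·395·508·454 ≡ 280 (mod 659)
R · y^e mod p:
111^2 = 12321 ≡ 459
111^4 ≡ 459^2 = 210681 ≡ 460
111^8 ≡ 460^2 = 211600 ≡ 61
111^16 ≡ 61^2 = 3721 ≡ 426
111^32 ≡ 426^2 = 181476 ≡ 251
111^64 ≡ 251^2 = 63001 ≡ 396
111^128 ≡ 396^2 = 156816 ≡ 633
111^256 ≡ 633^2 = 400689 ≡ 17
465 = 256 + 128 + 64 + 16 + 1, so 111^465 ≡ 17·633·396·426·111 ≡ 391 (mod 659)
23·391 = 8993 ≡ 426 (mod 659)
280 ≠ 426; the check fails.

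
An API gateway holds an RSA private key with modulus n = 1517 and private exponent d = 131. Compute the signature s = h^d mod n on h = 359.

h^2 ≡ 359^2 = 128881 ≡ 1453
h^4 ≡ 1453^2 = 2111209 ≡ 1062
h^8 ≡ 1062^2 = 1127844 ≡ 713
h^16 ≡ 713^2 = 508369 ≡ 174
h^32 ≡ 174^2 = 30276 ≡ 1453
h^64 ≡ 1453^2 = 2111209 ≡ 1062
h^128 ≡ 1062^2 = 1127844 ≡ 713
131 = 128 + 2 + 1, so h^131 ≡ 713·1453·359 ≡ 195 (mod 1517)

195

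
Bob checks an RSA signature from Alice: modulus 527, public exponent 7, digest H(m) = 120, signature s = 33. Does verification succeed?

s^7 mod 527 = 407
407 ≠ 120, so verification fails.

fails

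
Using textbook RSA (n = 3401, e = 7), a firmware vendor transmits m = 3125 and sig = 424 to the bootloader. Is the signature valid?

sig^7 mod 3401 = 3125
3125 = m, so the signature checks out.

valid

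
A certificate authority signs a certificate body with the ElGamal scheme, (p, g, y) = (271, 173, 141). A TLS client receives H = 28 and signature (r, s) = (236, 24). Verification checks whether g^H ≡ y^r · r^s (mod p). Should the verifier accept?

reject

Left side g^H mod p:
173^28 mod 271 = 64
Right side y^r · r^s mod p:
141^236 mod 271 = 64
236^24 mod 271 = 81
64·81 = 5184 ≡ 35 (mod 271)
64 ≠ 35, so verification fails.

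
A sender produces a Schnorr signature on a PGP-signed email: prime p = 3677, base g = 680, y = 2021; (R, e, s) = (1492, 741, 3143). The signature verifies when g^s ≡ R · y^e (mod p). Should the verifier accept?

accept

g^s mod p:
680^2 = 462400 ≡ 2775
680^4 ≡ 2775^2 = 7700625 ≡ 987
680^8 ≡ 987^2 = 974169 ≡ 3441
680^16 ≡ 3441^2 = 11840481 ≡ 541
680^32 ≡ 541^2 = 292681 ≡ 2198
680^64 ≡ 2198^2 = 4831204 ≡ 3303
680^128 ≡ 3303^2 = 10909809 ≡ 150
680^256 ≡ 150^2 = 22500 ≡ 438
680^512 ≡ 438^2 = 191844 ≡ 640
680^1024 ≡ 640^2 = 409600 ≡ 1453
680^2048 ≡ 1453^2 = 2111209 ≡ 611
3143 = 2048 + 1024 + 64 + 4 + 2 + 1, so 680^3143 ≡ 611·1453·3303·987·2775·680 ≡ 3672 (mod 3677)
R · y^e mod p:
2021^2 = 4084441 ≡ 2971
2021^4 ≡ 2971^2 = 8826841 ≡ 2041
2021^8 ≡ 2041^2 = 4165681 ≡ 3317
2021^16 ≡ 3317^2 = 11002489 ≡ 905
2021^32 ≡ 905^2 = 819025 ≡ 2731
2021^64 ≡ 2731^2 = 7458361 ≡ 1405
2021^128 ≡ 1405^2 = 1974025 ≡ 3153
2021^256 ≡ 3153^2 = 9941409 ≡ 2478
2021^512 ≡ 2478^2 = 6140484 ≡ 3571
741 = 512 + 128 + 64 + 32 + 4 + 1, so 2021^741 ≡ 3571·3153·1405·2731·2041·2021 ≡ 1422 (mod 3677)
1492·1422 = 2121624 ≡ 3672 (mod 3677)
3672 ≡ 3672 (mod 3677); signature holds.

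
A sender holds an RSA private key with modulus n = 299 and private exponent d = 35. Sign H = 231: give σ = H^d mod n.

277

Squares mod 299: H^1≡231, H^2≡139, H^4≡185, H^8≡139, H^16≡185, H^32≡139
35 = 32 + 2 + 1, so H^35 ≡ 139·139·231 ≡ 277 (mod 299)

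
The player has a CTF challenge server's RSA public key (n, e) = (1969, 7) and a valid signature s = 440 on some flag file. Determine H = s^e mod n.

1694

s^2 ≡ 440^2 = 193600 ≡ 638
s^4 ≡ 638^2 = 407044 ≡ 1430
7 = 4 + 2 + 1, so s^7 ≡ 1430·638·440 ≡ 1694 (mod 1969)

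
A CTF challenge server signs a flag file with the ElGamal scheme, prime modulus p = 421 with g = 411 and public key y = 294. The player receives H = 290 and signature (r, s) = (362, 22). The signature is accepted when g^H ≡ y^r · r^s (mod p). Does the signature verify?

does not verify

Left side g^H mod p:
411^2 = 168921 ≡ 100
411^4 ≡ 100^2 = 10000 ≡ 317
411^8 ≡ 317^2 = 100489 ≡ 291
411^16 ≡ 291^2 = 84681 ≡ 60
411^32 ≡ 60^2 = 3600 ≡ 232
411^64 ≡ 232^2 = 53824 ≡ 357
411^128 ≡ 357^2 = 127449 ≡ 307
411^256 ≡ 307^2 = 94249 ≡ 366
290 = 256 + 32 + 2, so 411^290 ≡ 366·232·100 ≡ 51 (mod 421)
Right side y^r · r^s mod p:
294^2 = 86436 ≡ 131
294^4 ≡ 131^2 = 17161 ≡ 321
294^8 ≡ 321^2 = 103041 ≡ 317
294^16 ≡ 317^2 = 100489 ≡ 291
294^32 ≡ 291^2 = 84681 ≡ 60
294^64 ≡ 60^2 = 3600 ≡ 232
294^128 ≡ 232^2 = 53824 ≡ 357
294^256 ≡ 357^2 = 127449 ≡ 307
362 = 256 + 64 + 32 + 8 + 2, so 294^362 ≡ 307·232·60·317·131 ≡ 125 (mod 421)
362^2 = 131044 ≡ 113
362^4 ≡ 113^2 = 12769 ≡ 139
362^8 ≡ 139^2 = 19321 ≡ 376
362^16 ≡ 376^2 = 141376 ≡ 341
22 = 16 + 4 + 2, so 362^22 ≡ 341·139·113 ≡ 125 (mod 421)
125·125 = 15625 ≡ 48 (mod 421)
51 ≠ 48, so verification fails.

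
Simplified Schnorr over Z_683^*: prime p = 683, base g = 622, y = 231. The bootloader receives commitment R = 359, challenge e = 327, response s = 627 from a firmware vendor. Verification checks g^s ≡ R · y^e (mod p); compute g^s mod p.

622^627 mod 683 = 269

269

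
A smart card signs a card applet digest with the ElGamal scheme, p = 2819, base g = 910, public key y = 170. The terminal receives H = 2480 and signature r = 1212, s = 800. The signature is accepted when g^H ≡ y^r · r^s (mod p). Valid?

Left side g^H mod p:
Squares mod 2819: 910^1≡910, 910^2≡2133, 910^4≡2642, 910^8≡320, 910^16≡916, 910^32≡1813, 910^64≡15, 910^128≡225, 910^256≡2702, 910^512≡2413, 910^1024≡1334, 910^2048≡767
2480 = 2048 + 256 + 128 + 32 + 16, so 910^2480 ≡ 767·2702·225·1813·916 ≡ 1171 (mod 2819)
Right side y^r · r^s mod p:
Squares mod 2819: 170^1≡170, 170^2≡710, 170^4≡2318, 170^8≡110, 170^16≡824, 170^32≡2416, 170^64≡1726, 170^128≡2212, 170^256≡1979, 170^512≡850, 170^1024≡836
1212 = 1024 + 128 + 32 + 16 + 8 + 4, so 170^1212 ≡ 836·2212·2416·824·110·2318 ≡ 1742 (mod 2819)
Squares mod 2819: 1212^1≡1212, 1212^2≡245, 1212^4≡826, 1212^8≡78, 1212^16≡446, 1212^32≡1586, 1212^64≡848, 1212^128≡259, 1212^256≡2244, 1212^512≡802
800 = 512 + 256 + 32, so 1212^800 ≡ 802·2244·1586 ≡ 12 (mod 2819)
1742·12 = 20904 ≡ 1171 (mod 2819)
1171 ≡ 1171 (mod 2819), so the signature is genuine.

yes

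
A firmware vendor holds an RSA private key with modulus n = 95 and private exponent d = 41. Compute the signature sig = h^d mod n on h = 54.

h^2 ≡ 54^2 = 2916 ≡ 66
h^4 ≡ 66^2 = 4356 ≡ 81
h^8 ≡ 81^2 = 6561 ≡ 6
h^16 ≡ 6^2 = 36
h^32 ≡ 36^2 = 1296 ≡ 61
41 = 32 + 8 + 1, so h^41 ≡ 61·6·54 ≡ 4 (mod 95)

4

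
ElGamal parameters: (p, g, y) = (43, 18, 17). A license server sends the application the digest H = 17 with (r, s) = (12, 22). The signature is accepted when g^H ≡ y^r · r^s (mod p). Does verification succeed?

fails

Left side g^H mod p:
18^2 = 324 ≡ 23
18^4 ≡ 23^2 = 529 ≡ 13
18^8 ≡ 13^2 = 169 ≡ 40
18^16 ≡ 40^2 = 1600 ≡ 9
17 = 16 + 1, so 18^17 ≡ 9·18 ≡ 33 (mod 43)
Right side y^r · r^s mod p:
17^2 = 289 ≡ 31
17^4 ≡ 31^2 = 961 ≡ 15
17^8 ≡ 15^2 = 225 ≡ 10
12 = 8 + 4, so 17^12 ≡ 10·15 ≡ 21 (mod 43)
12^2 = 144 ≡ 15
12^4 ≡ 15^2 = 225 ≡ 10
12^8 ≡ 10^2 = 100 ≡ 14
12^16 ≡ 14^2 = 196 ≡ 24
22 = 16 + 4 + 2, so 12^22 ≡ 24·10·15 ≡ 31 (mod 43)
21·31 = 651 ≡ 6 (mod 43)
33 ≠ 6, so verification fails.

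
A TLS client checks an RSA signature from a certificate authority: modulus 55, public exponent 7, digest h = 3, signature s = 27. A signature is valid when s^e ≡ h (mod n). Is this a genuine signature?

Squares mod 55: s^1≡27, s^2≡14, s^4≡31
7 = 4 + 2 + 1, so s^7 ≡ 31·14·27 ≡ 3 (mod 55)
s^7 mod 55 = 3 matches h.

genuine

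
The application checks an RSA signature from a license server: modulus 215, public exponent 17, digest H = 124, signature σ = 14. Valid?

σ^2 ≡ 14^2 = 196
σ^4 ≡ 196^2 = 38416 ≡ 146
σ^8 ≡ 146^2 = 21316 ≡ 31
σ^16 ≡ 31^2 = 961 ≡ 101
17 = 16 + 1, so σ^17 ≡ 101·14 ≡ 124 (mod 215)
σ^17 mod 215 = 124 matches H.

yes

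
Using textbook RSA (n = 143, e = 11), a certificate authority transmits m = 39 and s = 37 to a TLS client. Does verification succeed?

fails

s^11 mod 143 = 136
136 ≠ 39, so verification fails.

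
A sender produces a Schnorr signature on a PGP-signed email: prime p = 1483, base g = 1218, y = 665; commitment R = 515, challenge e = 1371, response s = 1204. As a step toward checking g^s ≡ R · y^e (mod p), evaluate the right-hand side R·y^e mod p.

1142

665^2 = 442225 ≡ 291
665^4 ≡ 291^2 = 84681 ≡ 150
665^8 ≡ 150^2 = 22500 ≡ 255
665^16 ≡ 255^2 = 65025 ≡ 1256
665^32 ≡ 1256^2 = 1577536 ≡ 1107
665^64 ≡ 1107^2 = 1225449 ≡ 491
665^128 ≡ 491^2 = 241081 ≡ 835
665^256 ≡ 835^2 = 697225 ≡ 215
665^512 ≡ 215^2 = 46225 ≡ 252
665^1024 ≡ 252^2 = 63504 ≡ 1218
1371 = 1024 + 256 + 64 + 16 + 8 + 2 + 1, so 665^1371 ≡ 1218·215·491·1256·255·291·665 ≡ 725 (mod 1483)
R · y^e ≡ 515·725 = 373375 ≡ 1142 (mod 1483)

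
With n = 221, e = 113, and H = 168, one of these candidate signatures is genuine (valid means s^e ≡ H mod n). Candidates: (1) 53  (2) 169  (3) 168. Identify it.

3

Candidate 1: Squares mod 221: 53^1≡53, 53^2≡157, 53^4≡118, 53^8≡1, 53^16≡1, 53^32≡1, 53^64≡1; 113 = 64 + 32 + 16 + 1, so 53^113 ≡ 1·1·1·53 ≡ 53 (mod 221)
Candidate 2: Squares mod 221: 169^1≡169, 169^2≡52, 169^4≡52, 169^8≡52, 169^16≡52, 169^32≡52, 169^64≡52; 113 = 64 + 32 + 16 + 1, so 169^113 ≡ 52·52·52·169 ≡ 169 (mod 221)
Candidate 3: Squares mod 221: 168^1≡168, 168^2≡157, 168^4≡118, 168^8≡1, 168^16≡1, 168^32≡1, 168^64≡1; 113 = 64 + 32 + 16 + 1, so 168^113 ≡ 1·1·1·168 ≡ 168 (mod 221)
  → matches H = 168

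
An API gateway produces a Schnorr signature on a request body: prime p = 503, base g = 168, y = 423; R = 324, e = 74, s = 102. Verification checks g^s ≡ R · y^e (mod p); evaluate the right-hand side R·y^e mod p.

423^2 = 178929 ≡ 364
423^4 ≡ 364^2 = 132496 ≡ 207
423^8 ≡ 207^2 = 42849 ≡ 94
423^16 ≡ 94^2 = 8836 ≡ 285
423^32 ≡ 285^2 = 81225 ≡ 242
423^64 ≡ 242^2 = 58564 ≡ 216
74 = 64 + 8 + 2, so 423^74 ≡ 216·94·364 ≡ 77 (mod 503)
R · y^e ≡ 324·77 = 24948 ≡ 301 (mod 503)

301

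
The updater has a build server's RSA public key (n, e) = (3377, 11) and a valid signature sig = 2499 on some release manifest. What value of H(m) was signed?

3093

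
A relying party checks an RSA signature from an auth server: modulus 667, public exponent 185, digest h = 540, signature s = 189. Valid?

s^2 ≡ 189^2 = 35721 ≡ 370
s^4 ≡ 370^2 = 136900 ≡ 165
s^8 ≡ 165^2 = 27225 ≡ 545
s^16 ≡ 545^2 = 297025 ≡ 210
s^32 ≡ 210^2 = 44100 ≡ 78
s^64 ≡ 78^2 = 6084 ≡ 81
s^128 ≡ 81^2 = 6561 ≡ 558
185 = 128 + 32 + 16 + 8 + 1, so s^185 ≡ 558·78·210·545·189 ≡ 540 (mod 667)
Since 540 equals the digest 540, verification succeeds.

yes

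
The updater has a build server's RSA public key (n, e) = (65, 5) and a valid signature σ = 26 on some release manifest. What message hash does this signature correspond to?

26

Squares mod 65: σ^1≡26, σ^2≡26, σ^4≡26
5 = 4 + 1, so σ^5 ≡ 26·26 ≡ 26 (mod 65)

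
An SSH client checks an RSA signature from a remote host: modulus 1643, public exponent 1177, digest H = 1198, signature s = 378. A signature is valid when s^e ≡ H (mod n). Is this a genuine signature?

s^2 ≡ 378^2 = 142884 ≡ 1586
s^4 ≡ 1586^2 = 2515396 ≡ 1606
s^8 ≡ 1606^2 = 2579236 ≡ 1369
s^16 ≡ 1369^2 = 1874161 ≡ 1141
s^32 ≡ 1141^2 = 1301881 ≡ 625
s^64 ≡ 625^2 = 390625 ≡ 1234
s^128 ≡ 1234^2 = 1522756 ≡ 1338
s^256 ≡ 1338^2 = 1790244 ≡ 1017
s^512 ≡ 1017^2 = 1034289 ≡ 842
s^1024 ≡ 842^2 = 708964 ≡ 831
1177 = 1024 + 128 + 16 + 8 + 1, so s^1177 ≡ 831·1338·1141·1369·378 ≡ 347 (mod 1643)
The recovered value 347 does not match the digest 1198.

forged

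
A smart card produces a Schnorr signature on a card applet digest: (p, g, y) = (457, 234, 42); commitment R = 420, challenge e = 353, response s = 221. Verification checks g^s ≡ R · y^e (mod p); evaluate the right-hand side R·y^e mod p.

226

42^2 = 1764 ≡ 393
42^4 ≡ 393^2 = 154449 ≡ 440
42^8 ≡ 440^2 = 193600 ≡ 289
42^16 ≡ 289^2 = 83521 ≡ 347
42^32 ≡ 347^2 = 120409 ≡ 218
42^64 ≡ 218^2 = 47524 ≡ 453
42^128 ≡ 453^2 = 205209 ≡ 16
42^256 ≡ 16^2 = 256
353 = 256 + 64 + 32 + 1, so 42^353 ≡ 256·453·218·42 ≡ 68 (mod 457)
R · y^e ≡ 420·68 = 28560 ≡ 226 (mod 457)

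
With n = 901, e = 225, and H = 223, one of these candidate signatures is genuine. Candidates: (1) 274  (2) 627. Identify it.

Candidate 1: 274^2 = 75076 ≡ 293; 274^4 ≡ 293^2 = 85849 ≡ 254; 274^8 ≡ 254^2 = 64516 ≡ 545; 274^16 ≡ 545^2 = 297025 ≡ 596; 274^32 ≡ 596^2 = 355216 ≡ 222; 274^64 ≡ 222^2 = 49284 ≡ 630; 274^128 ≡ 630^2 = 396900 ≡ 460; 225 = 128 + 64 + 32 + 1, so 274^225 ≡ 460·630·222·274 ≡ 223 (mod 901)
  → matches H = 223
Candidate 2: 627^2 = 393129 ≡ 293; 627^4 ≡ 293^2 = 85849 ≡ 254; 627^8 ≡ 254^2 = 64516 ≡ 545; 627^16 ≡ 545^2 = 297025 ≡ 596; 627^32 ≡ 596^2 = 355216 ≡ 222; 627^64 ≡ 222^2 = 49284 ≡ 630; 627^128 ≡ 630^2 = 396900 ≡ 460; 225 = 128 + 64 + 32 + 1, so 627^225 ≡ 460·630·222·627 ≡ 678 (mod 901)

1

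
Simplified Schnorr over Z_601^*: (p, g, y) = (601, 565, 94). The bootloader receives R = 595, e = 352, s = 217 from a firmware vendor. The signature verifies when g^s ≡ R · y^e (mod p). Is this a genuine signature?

genuine

g^s mod p:
Squares mod 601: 565^1≡565, 565^2≡94, 565^4≡422, 565^8≡188, 565^16≡486, 565^32≡3, 565^64≡9, 565^128≡81
217 = 128 + 64 + 16 + 8 + 1, so 565^217 ≡ 81·9·486·188·565 ≡ 195 (mod 601)
R · y^e mod p:
Squares mod 601: 94^1≡94, 94^2≡422, 94^4≡188, 94^8≡486, 94^16≡3, 94^32≡9, 94^64≡81, 94^128≡551, 94^256≡96
352 = 256 + 64 + 32, so 94^352 ≡ 96·81·9 ≡ 268 (mod 601)
595·268 = 159460 ≡ 195 (mod 601)
195 ≡ 195 (mod 601); signature holds.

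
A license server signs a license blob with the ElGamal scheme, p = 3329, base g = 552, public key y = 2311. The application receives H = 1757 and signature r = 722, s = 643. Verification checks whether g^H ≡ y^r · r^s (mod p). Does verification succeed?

Left side g^H mod p:
552^2 = 304704 ≡ 1765
552^4 ≡ 1765^2 = 3115225 ≡ 2610
552^8 ≡ 2610^2 = 6812100 ≡ 966
552^16 ≡ 966^2 = 933156 ≡ 1036
552^32 ≡ 1036^2 = 1073296 ≡ 1358
552^64 ≡ 1358^2 = 1844164 ≡ 3227
552^128 ≡ 3227^2 = 10413529 ≡ 417
552^256 ≡ 417^2 = 173889 ≡ 781
552^512 ≡ 781^2 = 609961 ≡ 754
552^1024 ≡ 754^2 = 568516 ≡ 2586
1757 = 1024 + 512 + 128 + 64 + 16 + 8 + 4 + 1, so 552^1757 ≡ 2586·754·417·3227·1036·966·2610·552 ≡ 1033 (mod 3329)
Right side y^r · r^s mod p:
2311^2 = 5340721 ≡ 1005
2311^4 ≡ 1005^2 = 1010025 ≡ 1338
2311^8 ≡ 1338^2 = 1790244 ≡ 2571
2311^16 ≡ 2571^2 = 6610041 ≡ 1976
2311^32 ≡ 1976^2 = 3904576 ≡ 2988
2311^64 ≡ 2988^2 = 8928144 ≡ 3095
2311^128 ≡ 3095^2 = 9579025 ≡ 1492
2311^256 ≡ 1492^2 = 2226064 ≡ 2292
2311^512 ≡ 2292^2 = 5253264 ≡ 102
722 = 512 + 128 + 64 + 16 + 2, so 2311^722 ≡ 102·1492·3095·1976·1005 ≡ 501 (mod 3329)
722^2 = 521284 ≡ 1960
722^4 ≡ 1960^2 = 3841600 ≡ 3263
722^8 ≡ 3263^2 = 10647169 ≡ 1027
722^16 ≡ 1027^2 = 1054729 ≡ 2765
722^32 ≡ 2765^2 = 7645225 ≡ 1841
722^64 ≡ 1841^2 = 3389281 ≡ 359
722^128 ≡ 359^2 = 128881 ≡ 2379
722^256 ≡ 2379^2 = 5659641 ≡ 341
722^512 ≡ 341^2 = 116281 ≡ 3095
643 = 512 + 128 + 2 + 1, so 722^643 ≡ 3095·2379·1960·722 ≡ 529 (mod 3329)
501·529 = 265029 ≡ 2038 (mod 3329)
1033 ≠ 2038, so verification fails.

fails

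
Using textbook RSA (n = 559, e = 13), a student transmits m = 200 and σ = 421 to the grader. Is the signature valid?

valid

Squares mod 559: σ^1≡421, σ^2≡38, σ^4≡326, σ^8≡66
13 = 8 + 4 + 1, so σ^13 ≡ 66·326·421 ≡ 200 (mod 559)
σ^13 mod 559 = 200 matches m.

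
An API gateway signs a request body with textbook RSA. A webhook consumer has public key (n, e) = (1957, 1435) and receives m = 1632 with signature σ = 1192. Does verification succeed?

fails

σ^1435 mod 1957 = 325
σ^1435 mod 1957 = 325, but m = 1632.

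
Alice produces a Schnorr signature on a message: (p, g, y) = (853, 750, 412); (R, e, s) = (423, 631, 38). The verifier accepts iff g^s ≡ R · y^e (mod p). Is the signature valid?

valid

g^s mod p:
750^2 = 562500 ≡ 373
750^4 ≡ 373^2 = 139129 ≡ 90
750^8 ≡ 90^2 = 8100 ≡ 423
750^16 ≡ 423^2 = 178929 ≡ 652
750^32 ≡ 652^2 = 425104 ≡ 310
38 = 32 + 4 + 2, so 750^38 ≡ 310·90·373 ≡ 100 (mod 853)
R · y^e mod p:
412^2 = 169744 ≡ 850
412^4 ≡ 850^2 = 722500 ≡ 9
412^8 ≡ 9^2 = 81
412^16 ≡ 81^2 = 6561 ≡ 590
412^32 ≡ 590^2 = 348100 ≡ 76
412^64 ≡ 76^2 = 5776 ≡ 658
412^128 ≡ 658^2 = 432964 ≡ 493
412^256 ≡ 493^2 = 243049 ≡ 797
412^512 ≡ 797^2 = 635209 ≡ 577
631 = 512 + 64 + 32 + 16 + 4 + 2 + 1, so 412^631 ≡ 577·658·76·590·9·850·412 ≡ 337 (mod 853)
423·337 = 142551 ≡ 100 (mod 853)
100 ≡ 100 (mod 853); signature holds.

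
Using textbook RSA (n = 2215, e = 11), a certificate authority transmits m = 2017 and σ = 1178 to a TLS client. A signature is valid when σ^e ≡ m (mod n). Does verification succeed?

σ^2 ≡ 1178^2 = 1387684 ≡ 1094
σ^4 ≡ 1094^2 = 1196836 ≡ 736
σ^8 ≡ 736^2 = 541696 ≡ 1236
11 = 8 + 2 + 1, so σ^11 ≡ 1236·1094·1178 ≡ 2017 (mod 2215)
σ^11 mod 2215 = 2017 matches m.

passes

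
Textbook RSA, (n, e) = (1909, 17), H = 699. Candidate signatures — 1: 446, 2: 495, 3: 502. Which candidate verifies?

Candidate 1: Squares mod 1909: 446^1≡446, 446^2≡380, 446^4≡1225, 446^8≡151, 446^16≡1802; 17 = 16 + 1, so 446^17 ≡ 1802·446 ≡ 3 (mod 1909)
Candidate 2: Squares mod 1909: 495^1≡495, 495^2≡673, 495^4≡496, 495^8≡1664, 495^16≡846; 17 = 16 + 1, so 495^17 ≡ 846·495 ≡ 699 (mod 1909)
  → matches H = 699
Candidate 3: Squares mod 1909: 502^1≡502, 502^2≡16, 502^4≡256, 502^8≡630, 502^16≡1737; 17 = 16 + 1, so 502^17 ≡ 1737·502 ≡ 1470 (mod 1909)

2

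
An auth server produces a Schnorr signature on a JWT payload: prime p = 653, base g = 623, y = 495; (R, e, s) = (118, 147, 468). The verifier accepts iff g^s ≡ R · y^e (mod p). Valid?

no

g^s mod p:
623^2 = 388129 ≡ 247
623^4 ≡ 247^2 = 61009 ≡ 280
623^8 ≡ 280^2 = 78400 ≡ 40
623^16 ≡ 40^2 = 1600 ≡ 294
623^32 ≡ 294^2 = 86436 ≡ 240
623^64 ≡ 240^2 = 57600 ≡ 136
623^128 ≡ 136^2 = 18496 ≡ 212
623^256 ≡ 212^2 = 44944 ≡ 540
468 = 256 + 128 + 64 + 16 + 4, so 623^468 ≡ 540·212·136·294·280 ≡ 131 (mod 653)
R · y^e mod p:
495^2 = 245025 ≡ 150
495^4 ≡ 150^2 = 22500 ≡ 298
495^8 ≡ 298^2 = 88804 ≡ 649
495^16 ≡ 649^2 = 421201 ≡ 16
495^32 ≡ 16^2 = 256
495^64 ≡ 256^2 = 65536 ≡ 236
495^128 ≡ 236^2 = 55696 ≡ 191
147 = 128 + 16 + 2 + 1, so 495^147 ≡ 191·16·150·495 ≡ 295 (mod 653)
118·295 = 34810 ≡ 201 (mod 653)
131 ≠ 201; the check fails.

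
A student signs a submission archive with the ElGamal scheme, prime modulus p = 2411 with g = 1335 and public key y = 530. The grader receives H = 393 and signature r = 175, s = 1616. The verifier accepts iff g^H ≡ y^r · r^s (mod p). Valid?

yes

Left side g^H mod p:
Squares mod 2411: 1335^1≡1335, 1335^2≡496, 1335^4≡94, 1335^8≡1603, 1335^16≡1894, 1335^32≡2079, 1335^64≡1729, 1335^128≡2212, 1335^256≡1025
393 = 256 + 128 + 8 + 1, so 1335^393 ≡ 1025·2212·1603·1335 ≡ 1344 (mod 2411)
Right side y^r · r^s mod p:
Squares mod 2411: 530^1≡530, 530^2≡1224, 530^4≡945, 530^8≡955, 530^16≡667, 530^32≡1265, 530^64≡1732, 530^128≡540
175 = 128 + 32 + 8 + 4 + 2 + 1, so 530^175 ≡ 540·1265·955·945·1224·530 ≡ 904 (mod 2411)
Squares mod 2411: 175^1≡175, 175^2≡1693, 175^4≡1981, 175^8≡1664, 175^16≡1068, 175^32≡221, 175^64≡621, 175^128≡2292, 175^256≡2106, 175^512≡1407, 175^1024≡218
1616 = 1024 + 512 + 64 + 16, so 175^1616 ≡ 218·1407·621·1068 ≡ 1303 (mod 2411)
904·1303 = 1177912 ≡ 1344 (mod 2411)
1344 ≡ 1344 (mod 2411), so the signature is genuine.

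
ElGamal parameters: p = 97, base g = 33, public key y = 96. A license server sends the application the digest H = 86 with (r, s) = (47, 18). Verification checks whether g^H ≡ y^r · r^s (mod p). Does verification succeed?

Left side g^H mod p:
33^2 = 1089 ≡ 22
33^4 ≡ 22^2 = 484 ≡ 96
33^8 ≡ 96^2 = 9216 ≡ 1
33^16 ≡ 1^2 = 1
33^32 ≡ 1^2 = 1
33^64 ≡ 1^2 = 1
86 = 64 + 16 + 4 + 2, so 33^86 ≡ 1·1·96·22 ≡ 75 (mod 97)
Right side y^r · r^s mod p:
96^2 = 9216 ≡ 1
96^4 ≡ 1^2 = 1
96^8 ≡ 1^2 = 1
96^16 ≡ 1^2 = 1
96^32 ≡ 1^2 = 1
47 = 32 + 8 + 4 + 2 + 1, so 96^47 ≡ 1·1·1·1·96 ≡ 96 (mod 97)
47^2 = 2209 ≡ 75
47^4 ≡ 75^2 = 5625 ≡ 96
47^8 ≡ 96^2 = 9216 ≡ 1
47^16 ≡ 1^2 = 1
18 = 16 + 2, so 47^18 ≡ 1·75 ≡ 75 (mod 97)
96·75 = 7200 ≡ 22 (mod 97)
75 ≠ 22, so verification fails.

fails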